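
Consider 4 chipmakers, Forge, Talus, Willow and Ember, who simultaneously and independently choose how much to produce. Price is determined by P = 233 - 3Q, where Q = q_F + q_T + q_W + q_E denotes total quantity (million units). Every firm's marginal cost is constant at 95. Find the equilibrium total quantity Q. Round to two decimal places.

36.80

Each firm earns π_i = (233 - 3Q)q_i - 95q_i.
Setting ∂π_i/∂q_i = 0 with rivals' quantities fixed: 138 - 6q_i - 3·Σ_{j≠i} q_j = 0.
By symmetry each firm produces the same amount; substituting Σ_{j≠i} q_j = 3q_i yields q_i = 138/15 = 46/5.
Total output Q = 46/5 + 46/5 + 46/5 + 46/5 = 184/5.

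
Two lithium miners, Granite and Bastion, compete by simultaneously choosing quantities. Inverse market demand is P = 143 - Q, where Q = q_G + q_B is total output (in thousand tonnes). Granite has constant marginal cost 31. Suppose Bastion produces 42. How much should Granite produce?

35

With the rival's output fixed at 42, Granite's profit is π_G = (143 - 42 - q_G)q_G - (31q_G) = (101 - q_G)q_G - (31q_G).
∂π_G/∂q_G = 70 - 2q_G = 0, so q_G = 35.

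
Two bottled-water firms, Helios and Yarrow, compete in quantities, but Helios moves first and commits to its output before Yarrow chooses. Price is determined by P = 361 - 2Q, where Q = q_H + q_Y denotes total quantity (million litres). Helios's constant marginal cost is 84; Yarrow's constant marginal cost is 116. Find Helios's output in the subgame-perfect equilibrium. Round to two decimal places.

Solve by backward induction. Given q_H, the follower Yarrow maximises π_Y = (361 - 2q_H - 2q_Y)q_Y - 116q_Y.
∂π_Y/∂q_Y = 245 - 2q_H - 4q_Y = 0 gives the reaction function q_Y = (245 - 2q_H)/4.
The leader anticipates this reaction. Substituting into P = 361 - 2Q gives P = 477/2 - q_H, so π_H = (477/2 - q_H)q_H - 84q_H.
Leader FOC: 309/2 - 2q_H = 0, so q_H = 309/4.
Then q_Y = (245 - 2·(309/4))/4 = 181/8.

77.25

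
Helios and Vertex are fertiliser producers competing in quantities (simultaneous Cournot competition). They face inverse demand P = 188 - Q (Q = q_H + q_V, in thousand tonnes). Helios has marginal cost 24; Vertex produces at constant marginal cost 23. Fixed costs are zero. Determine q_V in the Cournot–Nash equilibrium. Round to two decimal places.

55.33

Helios's profit: π_H = (188 - Q)q_H - (24q_H). Setting ∂π_H/∂q_H = 0: 164 - 2q_H - (q_V) = 0.
Vertex's profit: π_V = (188 - Q)q_V - (23q_V). Setting ∂π_V/∂q_V = 0: 165 - 2q_V - (q_H) = 0.
So q_H = (164 - q_V)/2 and q_V = (165 - q_H)/2.
Solving the pair: q_H = 163/3, q_V = 166/3.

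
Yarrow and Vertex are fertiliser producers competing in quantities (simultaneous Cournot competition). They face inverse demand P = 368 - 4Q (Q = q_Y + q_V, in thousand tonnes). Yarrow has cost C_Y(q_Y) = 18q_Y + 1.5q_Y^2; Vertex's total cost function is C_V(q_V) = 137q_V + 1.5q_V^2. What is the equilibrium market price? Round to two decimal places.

213.07

Yarrow's profit: π_Y = (368 - 4Q)q_Y - (18q_Y + (3/2)q_Y²). Setting ∂π_Y/∂q_Y = 0: 350 - 11q_Y - 4(q_V) = 0.
Vertex's profit: π_V = (368 - 4Q)q_V - (137q_V + (3/2)q_V²). Setting ∂π_V/∂q_V = 0: 231 - 11q_V - 4(q_Y) = 0.
Rearranging gives the reaction functions q_Y = (350 - 4q_V)/11 and q_V = (231 - 4q_Y)/11.
Substituting one into the other gives q_Y = 418/15 and q_V = 163/15.
Total output Q = 581/15, so price P = 368 - 4·(581/15) = 213.0667.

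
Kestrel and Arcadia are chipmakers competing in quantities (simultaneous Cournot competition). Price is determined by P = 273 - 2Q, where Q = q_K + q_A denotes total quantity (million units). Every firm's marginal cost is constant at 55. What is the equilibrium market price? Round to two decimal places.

Each firm earns π_i = (273 - 2Q)q_i - 55q_i.
Setting ∂π_i/∂q_i = 0 with rivals' quantities fixed: 218 - 4q_i - 2q_j = 0.
By symmetry each firm produces the same amount; substituting q_j = q_i yields q_i = 218/6 = 109/3.
Total output Q = 218/3, so price P = 273 - 2·(218/3) = 383/3.

127.67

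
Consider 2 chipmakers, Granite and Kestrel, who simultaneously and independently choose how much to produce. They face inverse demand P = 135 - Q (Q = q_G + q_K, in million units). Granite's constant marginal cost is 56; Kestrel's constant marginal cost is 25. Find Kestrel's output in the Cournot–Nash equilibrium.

47

Granite's profit: π_G = (135 - Q)q_G - (56q_G). Setting ∂π_G/∂q_G = 0: 79 - 2q_G - (q_K) = 0.
Kestrel's first-order condition: 110 - 2q_K - (q_G) = 0.
So q_G = (79 - q_K)/2 and q_K = (110 - q_G)/2.
Solving the pair: q_G = 16, q_K = 47.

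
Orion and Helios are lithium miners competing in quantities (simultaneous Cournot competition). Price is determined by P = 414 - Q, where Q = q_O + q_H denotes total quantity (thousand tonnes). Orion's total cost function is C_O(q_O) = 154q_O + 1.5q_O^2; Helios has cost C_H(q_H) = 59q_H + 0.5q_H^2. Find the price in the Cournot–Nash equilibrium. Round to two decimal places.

275.43

Orion's profit: π_O = (414 - Q)q_O - (154q_O + (3/2)q_O²). Setting ∂π_O/∂q_O = 0: 260 - 5q_O - (q_H) = 0.
Helios's first-order condition: 355 - 3q_H - (q_O) = 0.
So q_O = (260 - q_H)/5 and q_H = (355 - q_O)/3.
Solving the pair: q_O = 425/14, q_H = 1515/14.
Total output Q = 970/7, so price P = 414 - 970/7 = 1928/7.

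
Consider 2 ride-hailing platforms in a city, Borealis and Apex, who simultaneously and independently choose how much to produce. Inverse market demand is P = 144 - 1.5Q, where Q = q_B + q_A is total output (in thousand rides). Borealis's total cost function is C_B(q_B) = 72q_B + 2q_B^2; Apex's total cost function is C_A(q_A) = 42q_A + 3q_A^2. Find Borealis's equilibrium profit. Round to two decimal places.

Borealis's profit: π_B = (144 - 1.5Q)q_B - (72q_B + 2q_B²). Setting ∂π_B/∂q_B = 0: 72 - 7q_B - (3/2)(q_A) = 0.
Apex's first-order condition: 102 - 9q_A - (3/2)(q_B) = 0.
So q_B = (72 - (3/2)q_A)/7 and q_A = (102 - (3/2)q_B)/9.
Solving the pair: q_B = 220/27, q_A = 808/81.
Price P = 144 - (3/2)·(1468/81) = 116.8148.
Borealis's profit: 116.8148·(220/27) - 72·(220/27) - 2(220/27)² = 232.3731.

232.37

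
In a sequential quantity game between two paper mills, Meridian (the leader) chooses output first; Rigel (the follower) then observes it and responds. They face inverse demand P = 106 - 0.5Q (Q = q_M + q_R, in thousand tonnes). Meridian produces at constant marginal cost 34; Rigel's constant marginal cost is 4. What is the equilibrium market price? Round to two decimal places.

44.50

The follower Rigel best-responds to any q_M: π_R = (106 - 0.5Q)q_R - 4q_R.
Follower FOC: 102 - (1/2)q_M - q_R = 0, so q_R(q_M) = (102 - (1/2)q_M).
Meridian substitutes q_R(q_M) into its own profit: π_M = q_M(106 - (1/2)q_M - (102 - (1/2)q_M)/2) - 34q_M = (55 - (1/4)q_M)q_M - 34q_M.
Leader FOC: 21 - (1/2)q_M = 0, so q_M = 42.
Then q_R = (102 - (1/2)·42) = 81.
Total output Q = 123, so price P = 106 - (1/2)·123 = 89/2.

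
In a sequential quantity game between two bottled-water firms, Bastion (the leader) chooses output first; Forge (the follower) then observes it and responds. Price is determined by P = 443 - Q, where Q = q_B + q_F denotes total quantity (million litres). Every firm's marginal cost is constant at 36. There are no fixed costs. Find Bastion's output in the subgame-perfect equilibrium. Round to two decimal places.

203.50

Solve by backward induction. Given q_B, the follower Forge maximises π_F = (443 - q_B - q_F)q_F - 36q_F.
Setting the follower's marginal profit to zero, 407 - q_B - 2q_F = 0, i.e. q_F = (407 - q_B)/2.
The leader anticipates this reaction. Substituting into P = 443 - Q gives P = 479/2 - (1/2)q_B, so π_B = (479/2 - (1/2)q_B)q_B - 36q_B.
The leader's first-order condition 407/2 - q_B = 0 yields q_B = 407/2.
Then q_F = (407 - 407/2)/2 = 407/4.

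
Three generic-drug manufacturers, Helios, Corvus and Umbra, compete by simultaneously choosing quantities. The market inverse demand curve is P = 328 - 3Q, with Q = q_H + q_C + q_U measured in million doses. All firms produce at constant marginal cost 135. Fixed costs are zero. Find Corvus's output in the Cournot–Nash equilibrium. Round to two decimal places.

A representative firm's profit is π_i = q_i(328 - 3Q) - 135q_i.
First-order condition (treating rivals' output as given): 193 - 6q_i - 3·Σ_{j≠i} q_j = 0.
By symmetry each firm produces the same amount; substituting Σ_{j≠i} q_j = 2q_i yields q_i = 193/12.

16.08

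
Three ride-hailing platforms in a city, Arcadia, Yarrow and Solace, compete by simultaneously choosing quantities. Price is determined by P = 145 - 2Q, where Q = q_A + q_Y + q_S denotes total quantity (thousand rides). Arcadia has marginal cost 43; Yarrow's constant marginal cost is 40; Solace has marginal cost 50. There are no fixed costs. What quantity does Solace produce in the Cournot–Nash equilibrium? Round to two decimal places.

9.75

Arcadia's profit: π_A = (145 - 2Q)q_A - (43q_A). Setting ∂π_A/∂q_A = 0: 102 - 4q_A - 2(q_Y + q_S) = 0.
Yarrow's first-order condition: 105 - 4q_Y - 2(q_A + q_S) = 0.
Solace's first-order condition: 95 - 4q_S - 2(q_A + q_Y) = 0.
Adding the 3 conditions: 302 − 4Q − 4Q = 0, i.e. Q = 151/4.
Back-substituting: q_A = (102 − 151/2)/2 = 53/4, q_Y = (105 − 151/2)/2 = 59/4, q_S = (95 − 151/2)/2 = 39/4.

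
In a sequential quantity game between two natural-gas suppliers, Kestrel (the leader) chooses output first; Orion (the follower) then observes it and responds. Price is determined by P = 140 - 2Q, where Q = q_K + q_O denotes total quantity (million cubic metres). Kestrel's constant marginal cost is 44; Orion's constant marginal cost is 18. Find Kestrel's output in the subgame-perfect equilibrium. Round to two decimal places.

17.50

Solve by backward induction. Given q_K, the follower Orion maximises π_O = (140 - 2q_K - 2q_O)q_O - 18q_O.
Setting the follower's marginal profit to zero, 122 - 2q_K - 4q_O = 0, i.e. q_O = (122 - 2q_K)/4.
The leader anticipates this reaction. Substituting into P = 140 - 2Q gives P = 79 - q_K, so π_K = (79 - q_K)q_K - 44q_K.
The leader's first-order condition 35 - 2q_K = 0 yields q_K = 35/2.
Then q_O = (122 - 2·(35/2))/4 = 87/4.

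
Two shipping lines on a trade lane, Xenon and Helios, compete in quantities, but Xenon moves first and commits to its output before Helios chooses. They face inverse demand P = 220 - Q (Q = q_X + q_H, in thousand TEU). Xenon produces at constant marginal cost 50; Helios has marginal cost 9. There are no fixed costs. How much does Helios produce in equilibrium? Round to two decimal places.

73.25

The follower Helios best-responds to any q_X: π_H = (220 - Q)q_H - 9q_H.
Setting the follower's marginal profit to zero, 211 - q_X - 2q_H = 0, i.e. q_H = (211 - q_X)/2.
The leader anticipates this reaction. Substituting into P = 220 - Q gives P = 229/2 - (1/2)q_X, so π_X = (229/2 - (1/2)q_X)q_X - 50q_X.
Maximising: ∂π_X/∂q_X = 129/2 - q_X = 0, giving q_X = 129/2.
Then q_H = (211 - 129/2)/2 = 293/4.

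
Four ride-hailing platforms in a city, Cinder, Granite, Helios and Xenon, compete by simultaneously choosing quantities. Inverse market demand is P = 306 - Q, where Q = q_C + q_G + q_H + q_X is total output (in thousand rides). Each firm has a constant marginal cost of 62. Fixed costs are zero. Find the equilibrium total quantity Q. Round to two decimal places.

Each firm earns π_i = (306 - Q)q_i - 62q_i.
Setting ∂π_i/∂q_i = 0 with rivals' quantities fixed: 244 - 2q_i - Σ_{j≠i} q_j = 0.
By symmetry each firm produces the same amount; substituting Σ_{j≠i} q_j = 3q_i yields q_i = 244/5.
Total output Q = 244/5 + 244/5 + 244/5 + 244/5 = 976/5.

195.20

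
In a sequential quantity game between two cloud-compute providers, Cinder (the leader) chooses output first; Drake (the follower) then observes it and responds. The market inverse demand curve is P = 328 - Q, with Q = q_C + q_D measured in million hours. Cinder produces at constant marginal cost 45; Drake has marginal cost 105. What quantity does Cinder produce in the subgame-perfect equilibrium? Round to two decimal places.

171.50

Solve by backward induction. Given q_C, the follower Drake maximises π_D = (328 - q_C - q_D)q_D - 105q_D.
∂π_D/∂q_D = 223 - q_C - 2q_D = 0 gives the reaction function q_D = (223 - q_C)/2.
The leader anticipates this reaction. Substituting into P = 328 - Q gives P = 433/2 - (1/2)q_C, so π_C = (433/2 - (1/2)q_C)q_C - 45q_C.
Leader FOC: 343/2 - q_C = 0, so q_C = 343/2.
Then q_D = (223 - 343/2)/2 = 103/4.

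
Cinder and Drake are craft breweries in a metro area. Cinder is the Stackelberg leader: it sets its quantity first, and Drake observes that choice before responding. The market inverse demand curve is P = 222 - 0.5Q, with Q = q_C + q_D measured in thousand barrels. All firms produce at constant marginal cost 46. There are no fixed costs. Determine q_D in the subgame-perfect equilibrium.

The follower Drake best-responds to any q_C: π_D = (222 - 0.5Q)q_D - 46q_D.
Follower FOC: 176 - (1/2)q_C - q_D = 0, so q_D(q_C) = (176 - (1/2)q_C).
The leader anticipates this reaction. Substituting into P = 222 - 0.5Q gives P = 134 - (1/4)q_C, so π_C = (134 - (1/4)q_C)q_C - 46q_C.
Leader FOC: 88 - (1/2)q_C = 0, so q_C = 176.
Then q_D = (176 - (1/2)·176) = 88.

88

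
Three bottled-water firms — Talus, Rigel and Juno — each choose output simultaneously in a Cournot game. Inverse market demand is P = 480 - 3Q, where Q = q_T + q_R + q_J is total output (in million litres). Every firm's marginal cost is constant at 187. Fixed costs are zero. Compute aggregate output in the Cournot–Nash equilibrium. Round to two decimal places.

73.25

Each firm earns π_i = (480 - 3Q)q_i - 187q_i.
First-order condition (treating rivals' output as given): 293 - 6q_i - 3·Σ_{j≠i} q_j = 0.
With identical firms every q_j equals q_i, so Σ_{j≠i} q_j = 2q_i and 293 = 12q_i, giving q_i = 293/12.
Total output Q = 293/12 + 293/12 + 293/12 = 293/4.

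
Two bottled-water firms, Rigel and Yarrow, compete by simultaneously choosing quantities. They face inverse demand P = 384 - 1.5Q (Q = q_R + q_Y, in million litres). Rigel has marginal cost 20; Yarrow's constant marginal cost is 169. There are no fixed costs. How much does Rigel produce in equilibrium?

Rigel's profit: π_R = (384 - 1.5Q)q_R - (20q_R). Setting ∂π_R/∂q_R = 0: 364 - 3q_R - (3/2)(q_Y) = 0.
Yarrow's first-order condition: 215 - 3q_Y - (3/2)(q_R) = 0.
So q_R = (364 - (3/2)q_Y)/3 and q_Y = (215 - (3/2)q_R)/3.
Substituting one into the other gives q_R = 114 and q_Y = 44/3.

114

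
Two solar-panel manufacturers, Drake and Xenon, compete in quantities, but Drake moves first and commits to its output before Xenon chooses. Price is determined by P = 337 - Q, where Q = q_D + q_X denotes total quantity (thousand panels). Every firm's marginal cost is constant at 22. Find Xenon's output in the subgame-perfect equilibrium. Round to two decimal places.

The follower Xenon best-responds to any q_D: π_X = (337 - Q)q_X - 22q_X.
∂π_X/∂q_X = 315 - q_D - 2q_X = 0 gives the reaction function q_X = (315 - q_D)/2.
The leader anticipates this reaction. Substituting into P = 337 - Q gives P = 359/2 - (1/2)q_D, so π_D = (359/2 - (1/2)q_D)q_D - 22q_D.
Leader FOC: 315/2 - q_D = 0, so q_D = 315/2.
Then q_X = (315 - 315/2)/2 = 315/4.

78.75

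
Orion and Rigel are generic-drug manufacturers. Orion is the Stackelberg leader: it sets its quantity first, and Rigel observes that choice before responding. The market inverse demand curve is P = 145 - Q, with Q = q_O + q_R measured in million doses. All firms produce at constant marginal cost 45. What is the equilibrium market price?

The follower Rigel best-responds to any q_O: π_R = (145 - Q)q_R - 45q_R.
Follower FOC: 100 - q_O - 2q_R = 0, so q_R(q_O) = (100 - q_O)/2.
Orion substitutes q_R(q_O) into its own profit: π_O = q_O(145 - q_O - (100 - q_O)/2) - 45q_O = (95 - (1/2)q_O)q_O - 45q_O.
Leader FOC: 50 - q_O = 0, so q_O = 50.
Then q_R = (100 - 50)/2 = 25.
Total output Q = 75, so price P = 145 - 75 = 70.

70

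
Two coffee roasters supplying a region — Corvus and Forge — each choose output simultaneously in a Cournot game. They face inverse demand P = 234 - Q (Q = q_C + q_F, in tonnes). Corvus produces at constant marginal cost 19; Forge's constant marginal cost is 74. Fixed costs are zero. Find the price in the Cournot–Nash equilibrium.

109

Corvus's profit: π_C = (234 - Q)q_C - (19q_C). Setting ∂π_C/∂q_C = 0: 215 - 2q_C - (q_F) = 0.
Forge's profit: π_F = (234 - Q)q_F - (74q_F). Setting ∂π_F/∂q_F = 0: 160 - 2q_F - (q_C) = 0.
Best responses: q_C = (215 - q_F)/2, q_F = (160 - q_C)/2.
Solving the pair: q_C = 90, q_F = 35.
Total output Q = 125, so price P = 234 - 125 = 109.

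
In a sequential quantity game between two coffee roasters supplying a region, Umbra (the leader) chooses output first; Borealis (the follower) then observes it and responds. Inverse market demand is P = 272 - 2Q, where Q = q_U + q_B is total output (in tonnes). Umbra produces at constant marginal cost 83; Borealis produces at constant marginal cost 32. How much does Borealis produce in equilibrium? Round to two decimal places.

Solve by backward induction. Given q_U, the follower Borealis maximises π_B = (272 - 2q_U - 2q_B)q_B - 32q_B.
Setting the follower's marginal profit to zero, 240 - 2q_U - 4q_B = 0, i.e. q_B = (240 - 2q_U)/4.
The leader anticipates this reaction. Substituting into P = 272 - 2Q gives P = 152 - q_U, so π_U = (152 - q_U)q_U - 83q_U.
Maximising: ∂π_U/∂q_U = 69 - 2q_U = 0, giving q_U = 69/2.
Then q_B = (240 - 2·(69/2))/4 = 171/4.

42.75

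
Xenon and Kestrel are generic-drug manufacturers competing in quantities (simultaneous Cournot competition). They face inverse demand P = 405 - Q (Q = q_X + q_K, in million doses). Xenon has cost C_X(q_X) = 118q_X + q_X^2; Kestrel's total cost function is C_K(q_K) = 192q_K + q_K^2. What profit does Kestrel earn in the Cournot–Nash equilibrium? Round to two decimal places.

Xenon's profit: π_X = (405 - Q)q_X - (118q_X + q_X²). Setting ∂π_X/∂q_X = 0: 287 - 4q_X - (q_K) = 0.
Kestrel's profit: π_K = (405 - Q)q_K - (192q_K + q_K²). Setting ∂π_K/∂q_K = 0: 213 - 4q_K - (q_X) = 0.
Best responses: q_X = (287 - q_K)/4, q_K = (213 - q_X)/4.
Substituting one into the other gives q_X = 187/3 and q_K = 113/3.
Price P = 405 - 100 = 305.
Kestrel's profit: 305·(113/3) - 192·(113/3) - (113/3)² = 2837.5556.

2837.56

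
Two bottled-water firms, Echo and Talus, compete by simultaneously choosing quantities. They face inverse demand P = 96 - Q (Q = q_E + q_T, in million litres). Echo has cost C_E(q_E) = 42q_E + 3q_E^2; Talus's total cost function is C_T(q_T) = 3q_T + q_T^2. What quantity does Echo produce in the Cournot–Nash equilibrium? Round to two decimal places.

Echo's profit: π_E = (96 - Q)q_E - (42q_E + 3q_E²). Setting ∂π_E/∂q_E = 0: 54 - 8q_E - (q_T) = 0.
Talus's profit: π_T = (96 - Q)q_T - (3q_T + q_T²). Setting ∂π_T/∂q_T = 0: 93 - 4q_T - (q_E) = 0.
Rearranging gives the reaction functions q_E = (54 - q_T)/8 and q_T = (93 - q_E)/4.
Solving the pair: q_E = 123/31, q_T = 690/31.

3.97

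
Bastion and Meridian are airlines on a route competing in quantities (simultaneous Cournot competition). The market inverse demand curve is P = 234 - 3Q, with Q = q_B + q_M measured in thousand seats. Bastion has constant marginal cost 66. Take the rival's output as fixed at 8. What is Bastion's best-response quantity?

24

With the rival's output fixed at 8, Bastion's profit is π_B = (234 - 3·8 - 3q_B)q_B - (66q_B) = (210 - 3q_B)q_B - (66q_B).
∂π_B/∂q_B = 144 - 6q_B = 0, so q_B = 24.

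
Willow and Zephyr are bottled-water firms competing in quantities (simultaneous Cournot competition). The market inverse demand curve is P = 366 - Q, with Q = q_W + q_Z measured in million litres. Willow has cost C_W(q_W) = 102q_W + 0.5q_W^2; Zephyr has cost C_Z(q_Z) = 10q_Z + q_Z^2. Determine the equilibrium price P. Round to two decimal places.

Willow's profit: π_W = (366 - Q)q_W - (102q_W + (1/2)q_W²). Setting ∂π_W/∂q_W = 0: 264 - 3q_W - (q_Z) = 0.
Zephyr's first-order condition: 356 - 4q_Z - (q_W) = 0.
So q_W = (264 - q_Z)/3 and q_Z = (356 - q_W)/4.
Solving the pair: q_W = 700/11, q_Z = 804/11.
Total output Q = 1504/11, so price P = 366 - 1504/11 = 229.2727.

229.27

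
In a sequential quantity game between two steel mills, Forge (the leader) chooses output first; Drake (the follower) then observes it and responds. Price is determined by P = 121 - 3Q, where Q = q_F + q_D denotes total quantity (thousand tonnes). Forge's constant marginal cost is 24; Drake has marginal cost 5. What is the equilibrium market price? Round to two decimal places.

The follower Drake best-responds to any q_F: π_D = (121 - 3Q)q_D - 5q_D.
Setting the follower's marginal profit to zero, 116 - 3q_F - 6q_D = 0, i.e. q_D = (116 - 3q_F)/6.
The leader anticipates this reaction. Substituting into P = 121 - 3Q gives P = 63 - (3/2)q_F, so π_F = (63 - (3/2)q_F)q_F - 24q_F.
Maximising: ∂π_F/∂q_F = 39 - 3q_F = 0, giving q_F = 13.
Then q_D = (116 - 3·13)/6 = 77/6.
Total output Q = 155/6, so price P = 121 - 3·(155/6) = 87/2.

43.50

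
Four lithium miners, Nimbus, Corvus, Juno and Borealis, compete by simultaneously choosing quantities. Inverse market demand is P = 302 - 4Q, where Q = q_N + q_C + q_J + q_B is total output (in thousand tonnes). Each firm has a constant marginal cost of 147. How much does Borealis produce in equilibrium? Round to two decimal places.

Each firm earns π_i = (302 - 4Q)q_i - 147q_i.
Setting ∂π_i/∂q_i = 0 with rivals' quantities fixed: 155 - 8q_i - 4·Σ_{j≠i} q_j = 0.
By symmetry each firm produces the same amount; substituting Σ_{j≠i} q_j = 3q_i yields q_i = 155/20 = 31/4.

7.75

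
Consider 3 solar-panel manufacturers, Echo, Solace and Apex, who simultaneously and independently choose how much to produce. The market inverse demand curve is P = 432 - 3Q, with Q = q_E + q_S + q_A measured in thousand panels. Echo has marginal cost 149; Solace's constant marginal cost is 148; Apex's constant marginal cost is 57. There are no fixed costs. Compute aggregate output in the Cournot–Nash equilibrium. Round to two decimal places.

Echo's profit: π_E = (432 - 3Q)q_E - (149q_E). Setting ∂π_E/∂q_E = 0: 283 - 6q_E - 3(q_S + q_A) = 0.
Solace's profit: π_S = (432 - 3Q)q_S - (148q_S). Setting ∂π_S/∂q_S = 0: 284 - 6q_S - 3(q_E + q_A) = 0.
Apex's profit: π_A = (432 - 3Q)q_A - (57q_A). Setting ∂π_A/∂q_A = 0: 375 - 6q_A - 3(q_E + q_S) = 0.
Adding the 3 conditions: 942 − 6Q − 6Q = 0, i.e. Q = 157/2.
Back-substituting: q_E = (283 − 471/2)/3 = 95/6, q_S = (284 − 471/2)/3 = 97/6, q_A = (375 − 471/2)/3 = 93/2.
Total output Q = 95/6 + 97/6 + 93/2 = 157/2.

78.50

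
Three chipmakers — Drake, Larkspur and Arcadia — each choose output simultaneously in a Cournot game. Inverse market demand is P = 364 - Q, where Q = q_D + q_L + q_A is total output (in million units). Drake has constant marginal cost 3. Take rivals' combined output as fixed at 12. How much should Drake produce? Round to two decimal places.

174.50

With rivals' combined output fixed at 12, Drake's profit is π_D = (364 - 12 - q_D)q_D - (3q_D) = (352 - q_D)q_D - (3q_D).
∂π_D/∂q_D = 349 - 2q_D = 0, so q_D = 349/2.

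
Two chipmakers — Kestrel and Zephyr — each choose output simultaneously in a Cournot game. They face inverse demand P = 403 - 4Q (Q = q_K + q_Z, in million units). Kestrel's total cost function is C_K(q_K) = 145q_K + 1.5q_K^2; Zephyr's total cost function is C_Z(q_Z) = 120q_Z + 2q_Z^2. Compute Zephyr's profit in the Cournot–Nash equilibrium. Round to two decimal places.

Kestrel's profit: π_K = (403 - 4Q)q_K - (145q_K + (3/2)q_K²). Setting ∂π_K/∂q_K = 0: 258 - 11q_K - 4(q_Z) = 0.
Zephyr's profit: π_Z = (403 - 4Q)q_Z - (120q_Z + 2q_Z²). Setting ∂π_Z/∂q_Z = 0: 283 - 12q_Z - 4(q_K) = 0.
So q_K = (258 - 4q_Z)/11 and q_Z = (283 - 4q_K)/12.
Solving the pair: q_K = 491/29, q_Z = 17.9397.
Price P = 403 - 4·34.8707 = 263.5172.
Zephyr's profit: 263.5172·17.9397 - 120·17.9397 - 2·17.9397² = 1930.9874.

1930.99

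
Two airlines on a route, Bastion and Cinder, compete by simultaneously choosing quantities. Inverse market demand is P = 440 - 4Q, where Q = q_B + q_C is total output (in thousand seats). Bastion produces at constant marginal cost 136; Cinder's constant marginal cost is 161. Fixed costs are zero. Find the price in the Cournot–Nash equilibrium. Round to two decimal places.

245.67

Bastion's profit: π_B = (440 - 4Q)q_B - (136q_B). Setting ∂π_B/∂q_B = 0: 304 - 8q_B - 4(q_C) = 0.
Cinder's profit: π_C = (440 - 4Q)q_C - (161q_C). Setting ∂π_C/∂q_C = 0: 279 - 8q_C - 4(q_B) = 0.
Rearranging gives the reaction functions q_B = (304 - 4q_C)/8 and q_C = (279 - 4q_B)/8.
Substituting one into the other gives q_B = 329/12 and q_C = 127/6.
Total output Q = 583/12, so price P = 440 - 4·(583/12) = 737/3.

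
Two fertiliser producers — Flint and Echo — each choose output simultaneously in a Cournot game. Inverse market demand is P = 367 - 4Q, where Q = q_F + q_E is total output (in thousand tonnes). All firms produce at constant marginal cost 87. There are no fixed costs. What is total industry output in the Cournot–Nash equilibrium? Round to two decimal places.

A representative firm's profit is π_i = q_i(367 - 4Q) - 87q_i.
Setting ∂π_i/∂q_i = 0 with rivals' quantities fixed: 280 - 8q_i - 4q_j = 0.
By symmetry each firm produces the same amount; substituting q_j = q_i yields q_i = 280/12 = 70/3.
Total output Q = 70/3 + 70/3 = 140/3.

46.67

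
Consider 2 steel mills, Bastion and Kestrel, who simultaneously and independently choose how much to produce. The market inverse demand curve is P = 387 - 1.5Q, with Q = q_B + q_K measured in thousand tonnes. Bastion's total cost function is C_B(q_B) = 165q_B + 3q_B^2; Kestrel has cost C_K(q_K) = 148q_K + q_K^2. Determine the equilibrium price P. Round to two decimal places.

296.84

Bastion's profit: π_B = (387 - 1.5Q)q_B - (165q_B + 3q_B²). Setting ∂π_B/∂q_B = 0: 222 - 9q_B - (3/2)(q_K) = 0.
Kestrel's profit: π_K = (387 - 1.5Q)q_K - (148q_K + q_K²). Setting ∂π_K/∂q_K = 0: 239 - 5q_K - (3/2)(q_B) = 0.
Best responses: q_B = (222 - (3/2)q_K)/9, q_K = (239 - (3/2)q_B)/5.
Solving the pair: q_B = 334/19, q_K = 808/19.
Total output Q = 1142/19, so price P = 387 - (3/2)·(1142/19) = 296.8421.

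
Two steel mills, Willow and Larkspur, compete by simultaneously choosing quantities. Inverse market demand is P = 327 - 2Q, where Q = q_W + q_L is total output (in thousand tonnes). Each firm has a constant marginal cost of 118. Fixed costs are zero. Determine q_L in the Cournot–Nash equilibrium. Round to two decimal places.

34.83

A representative firm's profit is π_i = q_i(327 - 2Q) - 118q_i.
First-order condition (treating rivals' output as given): 209 - 4q_i - 2q_j = 0.
With identical firms every q_j equals q_i, so q_j = q_i and 209 = 6q_i, giving q_i = 209/6.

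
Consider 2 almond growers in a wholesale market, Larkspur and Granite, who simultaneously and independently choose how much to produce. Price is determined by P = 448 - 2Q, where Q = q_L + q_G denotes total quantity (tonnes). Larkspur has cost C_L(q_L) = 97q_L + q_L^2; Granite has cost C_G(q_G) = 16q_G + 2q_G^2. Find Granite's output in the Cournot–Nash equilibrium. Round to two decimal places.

42.95

Larkspur's profit: π_L = (448 - 2Q)q_L - (97q_L + q_L²). Setting ∂π_L/∂q_L = 0: 351 - 6q_L - 2(q_G) = 0.
Granite's profit: π_G = (448 - 2Q)q_G - (16q_G + 2q_G²). Setting ∂π_G/∂q_G = 0: 432 - 8q_G - 2(q_L) = 0.
Rearranging gives the reaction functions q_L = (351 - 2q_G)/6 and q_G = (432 - 2q_L)/8.
Substituting one into the other gives q_L = 486/11 and q_G = 945/22.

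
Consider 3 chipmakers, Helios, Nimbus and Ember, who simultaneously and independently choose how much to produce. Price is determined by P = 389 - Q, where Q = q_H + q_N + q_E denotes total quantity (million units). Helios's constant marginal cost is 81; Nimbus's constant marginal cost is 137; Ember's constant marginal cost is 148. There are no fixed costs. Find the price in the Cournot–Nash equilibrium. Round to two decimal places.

Helios's profit: π_H = (389 - Q)q_H - (81q_H). Setting ∂π_H/∂q_H = 0: 308 - 2q_H - (q_N + q_E) = 0.
Nimbus's profit: π_N = (389 - Q)q_N - (137q_N). Setting ∂π_N/∂q_N = 0: 252 - 2q_N - (q_H + q_E) = 0.
Ember's profit: π_E = (389 - Q)q_E - (148q_E). Setting ∂π_E/∂q_E = 0: 241 - 2q_E - (q_H + q_N) = 0.
Adding the 3 first-order conditions: 801 − 4Q = 0, so Q = 801/4.
Back-substituting: q_H = (308 − 801/4) = 431/4, q_N = (252 − 801/4) = 207/4, q_E = (241 − 801/4) = 163/4.
Total output Q = 801/4, so price P = 389 - 801/4 = 755/4.

188.75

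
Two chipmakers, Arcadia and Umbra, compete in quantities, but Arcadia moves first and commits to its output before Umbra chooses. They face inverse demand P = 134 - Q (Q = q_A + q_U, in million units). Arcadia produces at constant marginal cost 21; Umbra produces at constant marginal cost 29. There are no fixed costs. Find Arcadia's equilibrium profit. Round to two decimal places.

The follower Umbra best-responds to any q_A: π_U = (134 - Q)q_U - 29q_U.
Setting the follower's marginal profit to zero, 105 - q_A - 2q_U = 0, i.e. q_U = (105 - q_A)/2.
Arcadia substitutes q_U(q_A) into its own profit: π_A = q_A(134 - q_A - (105 - q_A)/2) - 21q_A = (163/2 - (1/2)q_A)q_A - 21q_A.
Leader FOC: 121/2 - q_A = 0, so q_A = 121/2.
Then q_U = (105 - 121/2)/2 = 89/4.
Price P = 134 - 331/4 = 205/4.
Arcadia's profit: (205/4 - 21)·(121/2) = 1830.1250.

1830.13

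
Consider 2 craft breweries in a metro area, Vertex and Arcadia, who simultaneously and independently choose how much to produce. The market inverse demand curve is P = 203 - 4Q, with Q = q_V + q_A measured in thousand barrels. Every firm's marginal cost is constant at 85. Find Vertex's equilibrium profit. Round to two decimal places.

A representative firm's profit is π_i = q_i(203 - 4Q) - 85q_i.
First-order condition (treating rivals' output as given): 118 - 8q_i - 4q_j = 0.
With identical firms every q_j equals q_i, so q_j = q_i and 118 = 12q_i, giving q_i = 59/6.
Price P = 203 - 4·(59/3) = 373/3.
Vertex's profit: (373/3 - 85)·(59/6) = 386.7778.

386.78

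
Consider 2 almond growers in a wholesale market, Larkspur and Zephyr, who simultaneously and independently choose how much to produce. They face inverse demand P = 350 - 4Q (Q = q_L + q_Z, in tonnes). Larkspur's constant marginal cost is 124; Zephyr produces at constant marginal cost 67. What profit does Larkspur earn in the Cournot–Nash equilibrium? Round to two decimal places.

793.36

Larkspur's profit: π_L = (350 - 4Q)q_L - (124q_L). Setting ∂π_L/∂q_L = 0: 226 - 8q_L - 4(q_Z) = 0.
Zephyr's profit: π_Z = (350 - 4Q)q_Z - (67q_Z). Setting ∂π_Z/∂q_Z = 0: 283 - 8q_Z - 4(q_L) = 0.
So q_L = (226 - 4q_Z)/8 and q_Z = (283 - 4q_L)/8.
Solving the pair: q_L = 169/12, q_Z = 85/3.
Price P = 350 - 4·(509/12) = 541/3.
Larkspur's profit: (541/3 - 124)·(169/12) = 793.3611.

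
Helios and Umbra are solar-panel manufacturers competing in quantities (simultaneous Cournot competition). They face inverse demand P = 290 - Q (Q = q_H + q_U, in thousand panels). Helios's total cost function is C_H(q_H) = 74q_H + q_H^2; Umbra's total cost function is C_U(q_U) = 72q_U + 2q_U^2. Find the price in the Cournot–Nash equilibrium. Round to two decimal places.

Helios's profit: π_H = (290 - Q)q_H - (74q_H + q_H²). Setting ∂π_H/∂q_H = 0: 216 - 4q_H - (q_U) = 0.
Umbra's profit: π_U = (290 - Q)q_U - (72q_U + 2q_U²). Setting ∂π_U/∂q_U = 0: 218 - 6q_U - (q_H) = 0.
Best responses: q_H = (216 - q_U)/4, q_U = (218 - q_H)/6.
Substituting one into the other gives q_H = 1078/23 and q_U = 656/23.
Total output Q = 1734/23, so price P = 290 - 1734/23 = 214.6087.

214.61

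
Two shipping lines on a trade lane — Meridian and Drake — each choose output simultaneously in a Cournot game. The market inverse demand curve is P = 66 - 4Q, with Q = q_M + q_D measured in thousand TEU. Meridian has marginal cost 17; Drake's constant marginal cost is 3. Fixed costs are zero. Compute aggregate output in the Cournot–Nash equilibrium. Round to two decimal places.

9.33

Meridian's profit: π_M = (66 - 4Q)q_M - (17q_M). Setting ∂π_M/∂q_M = 0: 49 - 8q_M - 4(q_D) = 0.
Drake's profit: π_D = (66 - 4Q)q_D - (3q_D). Setting ∂π_D/∂q_D = 0: 63 - 8q_D - 4(q_M) = 0.
So q_M = (49 - 4q_D)/8 and q_D = (63 - 4q_M)/8.
Solving the pair: q_M = 35/12, q_D = 77/12.
Total output Q = 35/12 + 77/12 = 28/3.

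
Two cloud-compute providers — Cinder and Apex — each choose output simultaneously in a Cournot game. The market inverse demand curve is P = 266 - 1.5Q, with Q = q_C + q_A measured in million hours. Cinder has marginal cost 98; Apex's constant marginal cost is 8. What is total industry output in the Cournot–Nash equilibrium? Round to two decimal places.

Cinder's profit: π_C = (266 - 1.5Q)q_C - (98q_C). Setting ∂π_C/∂q_C = 0: 168 - 3q_C - (3/2)(q_A) = 0.
Apex's profit: π_A = (266 - 1.5Q)q_A - (8q_A). Setting ∂π_A/∂q_A = 0: 258 - 3q_A - (3/2)(q_C) = 0.
Rearranging gives the reaction functions q_C = (168 - (3/2)q_A)/3 and q_A = (258 - (3/2)q_C)/3.
Substituting one into the other gives q_C = 52/3 and q_A = 232/3.
Total output Q = 52/3 + 232/3 = 284/3.

94.67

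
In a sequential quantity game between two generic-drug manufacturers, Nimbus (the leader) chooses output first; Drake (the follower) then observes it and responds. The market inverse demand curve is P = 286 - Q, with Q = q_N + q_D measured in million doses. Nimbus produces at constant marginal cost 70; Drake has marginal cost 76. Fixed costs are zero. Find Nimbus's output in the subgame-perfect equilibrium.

111

The follower Drake best-responds to any q_N: π_D = (286 - Q)q_D - 76q_D.
Setting the follower's marginal profit to zero, 210 - q_N - 2q_D = 0, i.e. q_D = (210 - q_N)/2.
The leader anticipates this reaction. Substituting into P = 286 - Q gives P = 181 - (1/2)q_N, so π_N = (181 - (1/2)q_N)q_N - 70q_N.
The leader's first-order condition 111 - q_N = 0 yields q_N = 111.
Then q_D = (210 - 111)/2 = 99/2.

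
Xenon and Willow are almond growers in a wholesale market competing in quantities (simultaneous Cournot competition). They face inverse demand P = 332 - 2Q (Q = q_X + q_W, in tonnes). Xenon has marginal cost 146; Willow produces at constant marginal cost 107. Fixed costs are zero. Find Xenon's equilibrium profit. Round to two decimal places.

Xenon's profit: π_X = (332 - 2Q)q_X - (146q_X). Setting ∂π_X/∂q_X = 0: 186 - 4q_X - 2(q_W) = 0.
Willow's first-order condition: 225 - 4q_W - 2(q_X) = 0.
Rearranging gives the reaction functions q_X = (186 - 2q_W)/4 and q_W = (225 - 2q_X)/4.
Solving the pair: q_X = 49/2, q_W = 44.
Price P = 332 - 2·(137/2) = 195.
Xenon's profit: (195 - 146)·(49/2) = 1200.5000.

1200.50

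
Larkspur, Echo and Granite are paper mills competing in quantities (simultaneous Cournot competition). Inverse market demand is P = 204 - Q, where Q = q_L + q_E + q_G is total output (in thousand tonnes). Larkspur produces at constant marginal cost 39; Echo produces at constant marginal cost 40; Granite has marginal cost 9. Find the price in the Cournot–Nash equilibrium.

Larkspur's profit: π_L = (204 - Q)q_L - (39q_L). Setting ∂π_L/∂q_L = 0: 165 - 2q_L - (q_E + q_G) = 0.
Echo's first-order condition: 164 - 2q_E - (q_L + q_G) = 0.
Granite's first-order condition: 195 - 2q_G - (q_L + q_E) = 0.
Adding the 3 first-order conditions: 524 − 4Q = 0, so Q = 131.
Back-substituting: q_L = (165 − 131) = 34, q_E = (164 − 131) = 33, q_G = (195 − 131) = 64.
Total output Q = 131, so price P = 204 - 131 = 73.

73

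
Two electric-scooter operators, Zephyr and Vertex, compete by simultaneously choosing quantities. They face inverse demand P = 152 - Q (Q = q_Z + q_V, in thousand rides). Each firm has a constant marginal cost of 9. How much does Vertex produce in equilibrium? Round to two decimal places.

Each firm earns π_i = (152 - Q)q_i - 9q_i.
First-order condition (treating rivals' output as given): 143 - 2q_i - q_j = 0.
With identical firms every q_j equals q_i, so q_j = q_i and 143 = 3q_i, giving q_i = 143/3.

47.67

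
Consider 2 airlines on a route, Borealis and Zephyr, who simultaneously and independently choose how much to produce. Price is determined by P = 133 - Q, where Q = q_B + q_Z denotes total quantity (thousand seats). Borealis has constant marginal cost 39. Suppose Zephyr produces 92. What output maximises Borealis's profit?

With the rival's output fixed at 92, Borealis's profit is π_B = (133 - 92 - q_B)q_B - (39q_B) = (41 - q_B)q_B - (39q_B).
∂π_B/∂q_B = 2 - 2q_B = 0, so q_B = 1.

1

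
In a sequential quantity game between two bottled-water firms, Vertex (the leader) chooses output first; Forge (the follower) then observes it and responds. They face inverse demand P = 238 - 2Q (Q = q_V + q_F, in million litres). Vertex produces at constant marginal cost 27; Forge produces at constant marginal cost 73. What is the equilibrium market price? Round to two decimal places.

91.25

The follower Forge best-responds to any q_V: π_F = (238 - 2Q)q_F - 73q_F.
∂π_F/∂q_F = 165 - 2q_V - 4q_F = 0 gives the reaction function q_F = (165 - 2q_V)/4.
Vertex substitutes q_F(q_V) into its own profit: π_V = q_V(238 - 2q_V - (165 - 2q_V)/2) - 27q_V = (311/2 - q_V)q_V - 27q_V.
Maximising: ∂π_V/∂q_V = 257/2 - 2q_V = 0, giving q_V = 257/4.
Then q_F = (165 - 2·(257/4))/4 = 73/8.
Total output Q = 587/8, so price P = 238 - 2·(587/8) = 365/4.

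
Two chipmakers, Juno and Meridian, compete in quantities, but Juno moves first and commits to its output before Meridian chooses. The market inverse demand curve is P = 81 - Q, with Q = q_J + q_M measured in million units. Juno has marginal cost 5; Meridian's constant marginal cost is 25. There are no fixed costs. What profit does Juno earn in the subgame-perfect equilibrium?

1152

Solve by backward induction. Given q_J, the follower Meridian maximises π_M = (81 - q_J - q_M)q_M - 25q_M.
Setting the follower's marginal profit to zero, 56 - q_J - 2q_M = 0, i.e. q_M = (56 - q_J)/2.
Juno substitutes q_M(q_J) into its own profit: π_J = q_J(81 - q_J - (56 - q_J)/2) - 5q_J = (53 - (1/2)q_J)q_J - 5q_J.
Leader FOC: 48 - q_J = 0, so q_J = 48.
Then q_M = (56 - 48)/2 = 4.
Price P = 81 - 52 = 29.
Juno's profit: (29 - 5)·48 = 1152.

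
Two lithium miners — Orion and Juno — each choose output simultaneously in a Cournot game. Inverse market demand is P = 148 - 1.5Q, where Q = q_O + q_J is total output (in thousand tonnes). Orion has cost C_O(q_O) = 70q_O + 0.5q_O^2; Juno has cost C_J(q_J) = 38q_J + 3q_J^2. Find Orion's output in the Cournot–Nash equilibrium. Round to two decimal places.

15.91

Orion's profit: π_O = (148 - 1.5Q)q_O - (70q_O + (1/2)q_O²). Setting ∂π_O/∂q_O = 0: 78 - 4q_O - (3/2)(q_J) = 0.
Juno's profit: π_J = (148 - 1.5Q)q_J - (38q_J + 3q_J²). Setting ∂π_J/∂q_J = 0: 110 - 9q_J - (3/2)(q_O) = 0.
Best responses: q_O = (78 - (3/2)q_J)/4, q_J = (110 - (3/2)q_O)/9.
Solving the pair: q_O = 716/45, q_J = 1292/135.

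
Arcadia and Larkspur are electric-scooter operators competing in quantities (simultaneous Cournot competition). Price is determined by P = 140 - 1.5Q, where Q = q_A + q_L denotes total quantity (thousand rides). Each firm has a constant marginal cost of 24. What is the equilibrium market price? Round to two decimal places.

62.67

Each firm earns π_i = (140 - 1.5Q)q_i - 24q_i.
Setting ∂π_i/∂q_i = 0 with rivals' quantities fixed: 116 - 3q_i - (3/2)q_j = 0.
By symmetry each firm produces the same amount; substituting q_j = q_i yields q_i = 116/(9/2) = 232/9.
Total output Q = 464/9, so price P = 140 - (3/2)·(464/9) = 188/3.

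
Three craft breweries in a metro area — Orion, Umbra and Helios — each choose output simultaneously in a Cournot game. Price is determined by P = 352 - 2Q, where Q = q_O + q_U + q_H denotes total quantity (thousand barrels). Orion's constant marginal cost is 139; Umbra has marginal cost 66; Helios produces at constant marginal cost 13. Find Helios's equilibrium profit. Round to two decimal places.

Orion's profit: π_O = (352 - 2Q)q_O - (139q_O). Setting ∂π_O/∂q_O = 0: 213 - 4q_O - 2(q_U + q_H) = 0.
Umbra's first-order condition: 286 - 4q_U - 2(q_O + q_H) = 0.
Helios's first-order condition: 339 - 4q_H - 2(q_O + q_U) = 0.
Summing all 3 equations gives 838 − 8Q = 0, hence Q = 419/4.
Back-substituting: q_O = (213 − 419/2)/2 = 7/4, q_U = (286 − 419/2)/2 = 153/4, q_H = (339 − 419/2)/2 = 259/4.
Price P = 352 - 2·(419/4) = 285/2.
Helios's profit: (285/2 - 13)·(259/4) = 8385.1250.

8385.13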